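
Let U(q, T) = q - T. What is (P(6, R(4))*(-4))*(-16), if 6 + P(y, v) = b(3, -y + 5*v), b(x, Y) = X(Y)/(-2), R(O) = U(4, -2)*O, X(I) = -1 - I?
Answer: 3296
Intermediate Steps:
R(O) = 6*O (R(O) = (4 - 1*(-2))*O = (4 + 2)*O = 6*O)
b(x, Y) = ½ + Y/2 (b(x, Y) = (-1 - Y)/(-2) = (-1 - Y)*(-½) = ½ + Y/2)
P(y, v) = -11/2 - y/2 + 5*v/2 (P(y, v) = -6 + (½ + (-y + 5*v)/2) = -6 + (½ + (-y/2 + 5*v/2)) = -6 + (½ - y/2 + 5*v/2) = -11/2 - y/2 + 5*v/2)
(P(6, R(4))*(-4))*(-16) = ((-11/2 - ½*6 + 5*(6*4)/2)*(-4))*(-16) = ((-11/2 - 3 + (5/2)*24)*(-4))*(-16) = ((-11/2 - 3 + 60)*(-4))*(-16) = ((103/2)*(-4))*(-16) = -206*(-16) = 3296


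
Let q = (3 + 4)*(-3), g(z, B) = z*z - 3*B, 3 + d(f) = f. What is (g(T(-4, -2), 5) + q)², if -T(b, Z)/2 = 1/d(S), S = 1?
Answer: 1225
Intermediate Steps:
d(f) = -3 + f
T(b, Z) = 1 (T(b, Z) = -2/(-3 + 1) = -2/(-2) = -2*(-½) = 1)
g(z, B) = z² - 3*B
q = -21 (q = 7*(-3) = -21)
(g(T(-4, -2), 5) + q)² = ((1² - 3*5) - 21)² = ((1 - 15) - 21)² = (-14 - 21)² = (-35)² = 1225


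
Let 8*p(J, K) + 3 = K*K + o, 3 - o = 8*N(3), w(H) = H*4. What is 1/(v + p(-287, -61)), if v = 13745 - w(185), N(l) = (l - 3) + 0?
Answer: 8/107761 ≈ 7.4238e-5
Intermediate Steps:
N(l) = -3 + l (N(l) = (-3 + l) + 0 = -3 + l)
w(H) = 4*H
o = 3 (o = 3 - 8*(-3 + 3) = 3 - 8*0 = 3 - 1*0 = 3 + 0 = 3)
v = 13005 (v = 13745 - 4*185 = 13745 - 1*740 = 13745 - 740 = 13005)
p(J, K) = K²/8 (p(J, K) = -3/8 + (K*K + 3)/8 = -3/8 + (K² + 3)/8 = -3/8 + (3 + K²)/8 = -3/8 + (3/8 + K²/8) = K²/8)
1/(v + p(-287, -61)) = 1/(13005 + (⅛)*(-61)²) = 1/(13005 + (⅛)*3721) = 1/(13005 + 3721/8) = 1/(107761/8) = 8/107761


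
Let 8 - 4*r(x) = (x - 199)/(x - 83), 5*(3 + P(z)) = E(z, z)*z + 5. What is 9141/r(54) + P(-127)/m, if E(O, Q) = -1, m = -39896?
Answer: 2431262123/199480 ≈ 12188.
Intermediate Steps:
P(z) = -2 - z/5 (P(z) = -3 + (-z + 5)/5 = -3 + (5 - z)/5 = -3 + (1 - z/5) = -2 - z/5)
r(x) = 2 - (-199 + x)/(4*(-83 + x)) (r(x) = 2 - (x - 199)/(4*(x - 83)) = 2 - (-199 + x)/(4*(-83 + x)))
9141/r(54) + P(-127)/m = 9141/(((-465 + 7*54)/(4*(-83 + 54)))) + (-2 - ⅕*(-127))/(-39896) = 9141/(((¼)*(-465 + 378)/(-29))) + (-2 + 127/5)*(-1/39896) = 9141/(((¼)*(-1/29)*(-87))) + (117/5)*(-1/39896) = 9141/(¾) - 117/199480 = 9141*(4/3) - 117/199480 = 12188 - 117/199480 = 2431262123/199480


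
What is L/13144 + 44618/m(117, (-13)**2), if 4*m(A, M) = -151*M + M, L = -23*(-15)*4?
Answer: -288856621/41650050 ≈ -6.9353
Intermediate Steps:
L = 1380 (L = 345*4 = 1380)
m(A, M) = -75*M/2 (m(A, M) = (-151*M + M)/4 = (-150*M)/4 = -75*M/2)
L/13144 + 44618/m(117, (-13)**2) = 1380/13144 + 44618/((-75/2*(-13)**2)) = 1380*(1/13144) + 44618/((-75/2*169)) = 345/3286 + 44618/(-12675/2) = 345/3286 + 44618*(-2/12675) = 345/3286 - 89236/12675 = -288856621/41650050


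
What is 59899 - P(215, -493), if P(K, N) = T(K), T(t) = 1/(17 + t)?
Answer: 13896567/232 ≈ 59899.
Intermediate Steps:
P(K, N) = 1/(17 + K)
59899 - P(215, -493) = 59899 - 1/(17 + 215) = 59899 - 1/232 = 13896567/232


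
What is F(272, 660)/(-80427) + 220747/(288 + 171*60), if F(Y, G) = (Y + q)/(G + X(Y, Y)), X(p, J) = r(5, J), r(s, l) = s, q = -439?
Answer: 3935474791967/188049585780 ≈ 20.928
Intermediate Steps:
X(p, J) = 5
F(Y, G) = (-439 + Y)/(5 + G) (F(Y, G) = (Y - 439)/(G + 5) = (-439 + Y)/(5 + G))
F(272, 660)/(-80427) + 220747/(288 + 171*60) = ((-439 + 272)/(5 + 660))/(-80427) + 220747/(288 + 171*60) = (-167/665)*(-1/80427) + 220747/(288 + 10260) = ((1/665)*(-167))*(-1/80427) + 220747/10548 = -167/665*(-1/80427) + 220747*(1/10548) = 167/53483955 + 220747/10548 = 3935474791967/188049585780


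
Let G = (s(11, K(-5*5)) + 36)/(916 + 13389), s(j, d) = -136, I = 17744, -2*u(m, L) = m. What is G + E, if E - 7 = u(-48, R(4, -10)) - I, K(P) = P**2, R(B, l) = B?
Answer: -50676913/2861 ≈ -17713.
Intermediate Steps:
u(m, L) = -m/2
G = -20/2861 (G = (-136 + 36)/(916 + 13389) = -100/14305 = -100*1/14305 = -20/2861 ≈ -0.0069906)
E = -17713 (E = 7 + (-1/2*(-48) - 1*17744) = 7 + (24 - 17744) = 7 - 17720 = -17713)
G + E = -20/2861 - 17713 = -50676913/2861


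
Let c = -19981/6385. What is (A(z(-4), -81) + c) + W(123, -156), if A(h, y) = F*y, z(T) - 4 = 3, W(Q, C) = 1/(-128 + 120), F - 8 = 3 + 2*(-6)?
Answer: 3971247/51080 ≈ 77.746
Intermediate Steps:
F = -1 (F = 8 + (3 + 2*(-6)) = 8 + (3 - 12) = 8 - 9 = -1)
W(Q, C) = -⅛ (W(Q, C) = 1/(-8) = -⅛)
z(T) = 7 (z(T) = 4 + 3 = 7)
A(h, y) = -y
c = -19981/6385 (c = -19981*1/6385 = -19981/6385 ≈ -3.1294)
(A(z(-4), -81) + c) + W(123, -156) = (-1*(-81) - 19981/6385) - ⅛ = (81 - 19981/6385) - ⅛ = 497204/6385 - ⅛ = 3971247/51080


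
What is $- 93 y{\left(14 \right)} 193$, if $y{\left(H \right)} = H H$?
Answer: $-3518004$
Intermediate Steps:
$y{\left(H \right)} = H^{2}$
$- 93 y{\left(14 \right)} 193 = - 93 \cdot 14^{2} \cdot 193 = \left(-93\right) 196 \cdot 193 = \left(-18228\right) 193 = -3518004$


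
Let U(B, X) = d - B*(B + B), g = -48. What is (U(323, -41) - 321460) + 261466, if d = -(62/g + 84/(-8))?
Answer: -6447365/24 ≈ -2.6864e+5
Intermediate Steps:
d = 283/24 (d = -(62/(-48) + 84/(-8)) = -(62*(-1/48) + 84*(-⅛)) = -(-31/24 - 21/2) = -1*(-283/24) = 283/24 ≈ 11.792)
U(B, X) = 283/24 - 2*B² (U(B, X) = 283/24 - B*(B + B) = 283/24 - B*2*B = 283/24 - 2*B²)
(U(323, -41) - 321460) + 261466 = ((283/24 - 2*323²) - 321460) + 261466 = ((283/24 - 2*104329) - 321460) + 261466 = ((283/24 - 208658) - 321460) + 261466 = (-5007509/24 - 321460) + 261466 = -12722549/24 + 261466 = -6447365/24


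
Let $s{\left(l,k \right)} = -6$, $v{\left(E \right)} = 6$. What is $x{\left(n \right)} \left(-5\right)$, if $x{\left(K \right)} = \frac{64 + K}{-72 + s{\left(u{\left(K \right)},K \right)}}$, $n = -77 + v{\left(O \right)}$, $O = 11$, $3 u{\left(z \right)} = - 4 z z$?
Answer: $- \frac{35}{78} \approx -0.44872$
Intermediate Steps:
$u{\left(z \right)} = - \frac{4 z^{2}}{3}$ ($u{\left(z \right)} = \frac{- 4 z z}{3} = \frac{\left(-4\right) z^{2}}{3} = - \frac{4 z^{2}}{3}$)
$n = -71$ ($n = -77 + 6 = -71$)
$x{\left(K \right)} = - \frac{32}{39} - \frac{K}{78}$ ($x{\left(K \right)} = \frac{64 + K}{-72 - 6} = \frac{64 + K}{-78} = \left(64 + K\right) \left(- \frac{1}{78}\right) = - \frac{32}{39} - \frac{K}{78}$)
$x{\left(n \right)} \left(-5\right) = \left(- \frac{32}{39} - - \frac{71}{78}\right) \left(-5\right) = \left(- \frac{32}{39} + \frac{71}{78}\right) \left(-5\right) = \frac{7}{78} \left(-5\right) = - \frac{35}{78}$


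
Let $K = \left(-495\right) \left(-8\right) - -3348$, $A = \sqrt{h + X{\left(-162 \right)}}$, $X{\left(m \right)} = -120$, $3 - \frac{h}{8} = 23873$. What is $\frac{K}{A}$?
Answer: $- \frac{1827 i \sqrt{47770}}{23885} \approx - 16.718 i$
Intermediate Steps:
$h = -190960$ ($h = 24 - 190984 = -190960$)
$A = 2 i \sqrt{47770}$ ($A = \sqrt{-190960 - 120} = \sqrt{-191080} = 2 i \sqrt{47770} \approx 437.13 i$)
$K = 7308$ ($K = 3960 + 3348 = 7308$)
$\frac{K}{A} = \frac{7308}{2 i \sqrt{47770}} = 7308 \left(- \frac{i \sqrt{47770}}{95540}\right) = - \frac{1827 i \sqrt{47770}}{23885}$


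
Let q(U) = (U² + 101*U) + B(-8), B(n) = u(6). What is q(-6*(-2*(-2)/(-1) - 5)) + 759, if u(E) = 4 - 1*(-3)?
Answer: 9136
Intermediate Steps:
u(E) = 7 (u(E) = 4 + 3 = 7)
B(n) = 7
q(U) = 7 + U² + 101*U (q(U) = (U² + 101*U) + 7 = 7 + U² + 101*U)
q(-6*(-2*(-2)/(-1) - 5)) + 759 = (7 + (-6*(-2*(-2)/(-1) - 5))² + 101*(-6*(-2*(-2)/(-1) - 5))) + 759 = (7 + (-6*(4*(-1) - 5))² + 101*(-6*(4*(-1) - 5))) + 759 = (7 + (-6*(-4 - 5))² + 101*(-6*(-4 - 5))) + 759 = (7 + (-6*(-9))² + 101*(-6*(-9))) + 759 = (7 + 54² + 101*54) + 759 = (7 + 2916 + 5454) + 759 = 8377 + 759 = 9136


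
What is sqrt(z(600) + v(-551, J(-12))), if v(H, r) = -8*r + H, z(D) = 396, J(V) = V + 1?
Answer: I*sqrt(67) ≈ 8.1853*I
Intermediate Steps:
J(V) = 1 + V
v(H, r) = H - 8*r
sqrt(z(600) + v(-551, J(-12))) = sqrt(396 + (-551 - 8*(1 - 12))) = sqrt(396 + (-551 - 8*(-11))) = sqrt(396 + (-551 + 88)) = sqrt(396 - 463) = sqrt(-67) = I*sqrt(67)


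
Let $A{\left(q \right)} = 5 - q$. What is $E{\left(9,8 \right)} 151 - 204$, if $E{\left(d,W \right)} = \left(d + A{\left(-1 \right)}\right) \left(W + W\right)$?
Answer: $36036$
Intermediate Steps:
$E{\left(d,W \right)} = 2 W \left(6 + d\right)$ ($E{\left(d,W \right)} = \left(d + \left(5 - -1\right)\right) \left(W + W\right) = \left(d + \left(5 + 1\right)\right) 2 W = \left(d + 6\right) 2 W = \left(6 + d\right) 2 W = 2 W \left(6 + d\right)$)
$E{\left(9,8 \right)} 151 - 204 = 2 \cdot 8 \left(6 + 9\right) 151 - 204 = 2 \cdot 8 \cdot 15 \cdot 151 - 204 = 240 \cdot 151 - 204 = 36240 - 204 = 36036$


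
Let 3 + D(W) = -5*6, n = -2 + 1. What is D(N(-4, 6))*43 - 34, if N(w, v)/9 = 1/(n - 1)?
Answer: -1453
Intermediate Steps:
n = -1
N(w, v) = -9/2 (N(w, v) = 9/(-1 - 1) = 9/(-2) = 9*(-½) = -9/2)
D(W) = -33 (D(W) = -3 - 5*6 = -3 - 30 = -33)
D(N(-4, 6))*43 - 34 = -33*43 - 34 = -1419 - 34 = -1453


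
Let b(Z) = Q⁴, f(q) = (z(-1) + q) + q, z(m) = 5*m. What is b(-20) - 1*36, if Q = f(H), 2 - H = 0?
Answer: -35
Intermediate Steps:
H = 2 (H = 2 - 1*0 = 2 + 0 = 2)
f(q) = -5 + 2*q (f(q) = (5*(-1) + q) + q = (-5 + q) + q = -5 + 2*q)
Q = -1 (Q = -5 + 2*2 = -5 + 4 = -1)
b(Z) = 1 (b(Z) = (-1)⁴ = 1)
b(-20) - 1*36 = 1 - 1*36 = 1 - 36 = -35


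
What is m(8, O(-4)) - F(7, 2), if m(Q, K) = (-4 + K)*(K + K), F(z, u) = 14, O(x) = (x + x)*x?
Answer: 1778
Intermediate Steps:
O(x) = 2*x² (O(x) = (2*x)*x = 2*x²)
m(Q, K) = 2*K*(-4 + K) (m(Q, K) = (-4 + K)*(2*K) = 2*K*(-4 + K))
m(8, O(-4)) - F(7, 2) = 2*(2*(-4)²)*(-4 + 2*(-4)²) - 1*14 = 2*(2*16)*(-4 + 2*16) - 14 = 2*32*(-4 + 32) - 14 = 2*32*28 - 14 = 1792 - 14 = 1778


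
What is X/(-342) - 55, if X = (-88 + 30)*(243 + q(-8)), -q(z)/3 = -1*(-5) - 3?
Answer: -844/57 ≈ -14.807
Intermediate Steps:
q(z) = -6 (q(z) = -3*(-1*(-5) - 3) = -3*(5 - 3) = -3*2 = -6)
X = -13746 (X = (-88 + 30)*(243 - 6) = -58*237 = -13746)
X/(-342) - 55 = -13746/(-342) - 55 = -13746*(-1/342) - 55 = 2291/57 - 55 = -844/57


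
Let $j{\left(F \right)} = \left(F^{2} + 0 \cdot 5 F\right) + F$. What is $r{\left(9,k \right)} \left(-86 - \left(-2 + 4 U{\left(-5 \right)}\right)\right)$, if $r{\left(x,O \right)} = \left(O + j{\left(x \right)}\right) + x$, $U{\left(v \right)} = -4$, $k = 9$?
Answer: $-7344$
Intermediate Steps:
$j{\left(F \right)} = F + F^{2}$ ($j{\left(F \right)} = \left(F^{2} + 0 F\right) + F = \left(F^{2} + 0\right) + F = F^{2} + F = F + F^{2}$)
$r{\left(x,O \right)} = O + x + x \left(1 + x\right)$ ($r{\left(x,O \right)} = \left(O + x \left(1 + x\right)\right) + x = O + x + x \left(1 + x\right)$)
$r{\left(9,k \right)} \left(-86 - \left(-2 + 4 U{\left(-5 \right)}\right)\right) = \left(9 + 9 + 9 \left(1 + 9\right)\right) \left(-86 + \left(2 - -16\right)\right) = \left(9 + 9 + 9 \cdot 10\right) \left(-86 + \left(2 + 16\right)\right) = \left(9 + 9 + 90\right) \left(-86 + 18\right) = 108 \left(-68\right) = -7344$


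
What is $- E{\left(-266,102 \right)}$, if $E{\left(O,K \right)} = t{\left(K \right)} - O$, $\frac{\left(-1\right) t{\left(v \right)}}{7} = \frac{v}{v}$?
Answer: $-259$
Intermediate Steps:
$t{\left(v \right)} = -7$ ($t{\left(v \right)} = - 7 \frac{v}{v} = \left(-7\right) 1 = -7$)
$E{\left(O,K \right)} = -7 - O$
$- E{\left(-266,102 \right)} = - (-7 - -266) = - (-7 + 266) = \left(-1\right) 259 = -259$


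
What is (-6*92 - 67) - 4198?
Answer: -4817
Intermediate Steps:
(-6*92 - 67) - 4198 = (-552 - 67) - 4198 = -619 - 4198 = -4817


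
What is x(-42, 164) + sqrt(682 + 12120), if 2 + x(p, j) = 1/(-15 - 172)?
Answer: -375/187 + sqrt(12802) ≈ 111.14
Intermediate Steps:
x(p, j) = -375/187 (x(p, j) = -2 + 1/(-15 - 172) = -2 + 1/(-187) = -2 - 1/187 = -375/187)
x(-42, 164) + sqrt(682 + 12120) = -375/187 + sqrt(682 + 12120) = -375/187 + sqrt(12802)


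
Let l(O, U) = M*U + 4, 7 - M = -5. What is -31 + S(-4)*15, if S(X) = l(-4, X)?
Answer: -691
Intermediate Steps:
M = 12 (M = 7 - 1*(-5) = 7 + 5 = 12)
l(O, U) = 4 + 12*U (l(O, U) = 12*U + 4 = 4 + 12*U)
S(X) = 4 + 12*X
-31 + S(-4)*15 = -31 + (4 + 12*(-4))*15 = -31 + (4 - 48)*15 = -31 - 44*15 = -31 - 660 = -691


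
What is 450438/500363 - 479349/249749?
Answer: -127352063625/124965158887 ≈ -1.0191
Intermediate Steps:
450438/500363 - 479349/249749 = -127352063625/124965158887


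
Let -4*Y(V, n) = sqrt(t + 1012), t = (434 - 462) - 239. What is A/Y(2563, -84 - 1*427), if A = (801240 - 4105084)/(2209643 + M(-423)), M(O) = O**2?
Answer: 3303844*sqrt(745)/444871535 ≈ 0.20270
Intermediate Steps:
t = -267 (t = -28 - 239 = -267)
A = -825961/597143 (A = (801240 - 4105084)/(2209643 + (-423)**2) = -3303844/(2209643 + 178929) = -3303844/2388572 = -3303844*1/2388572 = -825961/597143 ≈ -1.3832)
Y(V, n) = -sqrt(745)/4 (Y(V, n) = -sqrt(-267 + 1012)/4 = -sqrt(745)/4)
A/Y(2563, -84 - 1*427) = -825961*(-4*sqrt(745)/745)/597143 = -(-3303844)*sqrt(745)/444871535 = 3303844*sqrt(745)/444871535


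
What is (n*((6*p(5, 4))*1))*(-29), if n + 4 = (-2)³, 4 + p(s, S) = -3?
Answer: -14616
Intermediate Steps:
p(s, S) = -7 (p(s, S) = -4 - 3 = -7)
n = -12 (n = -4 + (-2)³ = -4 - 8 = -12)
(n*((6*p(5, 4))*1))*(-29) = -12*6*(-7)*(-29) = -(-504)*(-29) = -12*(-42)*(-29) = 504*(-29) = -14616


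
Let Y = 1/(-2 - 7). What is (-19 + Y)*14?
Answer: -2408/9 ≈ -267.56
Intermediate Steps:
Y = -1/9 (Y = 1/(-9) = -1/9 ≈ -0.11111)
(-19 + Y)*14 = (-19 - 1/9)*14 = -172/9*14 = -2408/9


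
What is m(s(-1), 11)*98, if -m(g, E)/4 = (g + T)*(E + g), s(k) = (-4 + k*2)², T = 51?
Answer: -1602888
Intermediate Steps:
s(k) = (-4 + 2*k)²
m(g, E) = -4*(51 + g)*(E + g) (m(g, E) = -4*(g + 51)*(E + g) = -4*(51 + g)*(E + g))
m(s(-1), 11)*98 = (-204*11 - 816*(-2 - 1)² - 4*16*(-2 - 1)⁴ - 4*11*4*(-2 - 1)²)*98 = (-2244 - 816*(-3)² - 4*(4*(-3)²)² - 4*11*4*(-3)²)*98 = (-2244 - 816*9 - 4*(4*9)² - 4*11*4*9)*98 = (-2244 - 204*36 - 4*36² - 4*11*36)*98 = (-2244 - 7344 - 4*1296 - 1584)*98 = (-2244 - 7344 - 5184 - 1584)*98 = -16356*98 = -1602888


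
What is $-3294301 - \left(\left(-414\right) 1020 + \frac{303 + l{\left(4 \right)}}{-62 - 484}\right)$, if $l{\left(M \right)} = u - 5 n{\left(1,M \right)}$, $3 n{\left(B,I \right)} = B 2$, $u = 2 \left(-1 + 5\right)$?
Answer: $- \frac{361874575}{126} \approx -2.872 \cdot 10^{6}$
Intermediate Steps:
$u = 8$ ($u = 2 \cdot 4 = 8$)
$n{\left(B,I \right)} = \frac{2 B}{3}$ ($n{\left(B,I \right)} = \frac{B 2}{3} = \frac{2 B}{3}$)
$l{\left(M \right)} = \frac{14}{3}$ ($l{\left(M \right)} = 8 - 5 \cdot \frac{2}{3} \cdot 1 = 8 - \frac{10}{3} = \frac{14}{3}$)
$-3294301 - \left(\left(-414\right) 1020 + \frac{303 + l{\left(4 \right)}}{-62 - 484}\right) = -3294301 - \left(\left(-414\right) 1020 + \frac{303 + \frac{14}{3}}{-62 - 484}\right) = -3294301 - \left(-422280 + \frac{923}{3 \left(-546\right)}\right) = -3294301 - \left(-422280 + \frac{923}{3} \left(- \frac{1}{546}\right)\right) = -3294301 - \left(-422280 - \frac{71}{126}\right) = -3294301 - - \frac{53207351}{126} = -3294301 + \frac{53207351}{126} = - \frac{361874575}{126}$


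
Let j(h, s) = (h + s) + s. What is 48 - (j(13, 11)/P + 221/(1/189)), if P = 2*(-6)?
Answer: -500617/12 ≈ -41718.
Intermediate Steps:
j(h, s) = h + 2*s
P = -12
48 - (j(13, 11)/P + 221/(1/189)) = 48 - ((13 + 2*11)/(-12) + 221/(1/189)) = 48 - ((13 + 22)*(-1/12) + 221/(1/189)) = 48 - (35*(-1/12) + 221*189) = 48 - (-35/12 + 41769) = 48 - 1*501193/12 = 48 - 501193/12 = -500617/12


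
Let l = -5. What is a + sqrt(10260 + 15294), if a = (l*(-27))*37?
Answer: 4995 + sqrt(25554) ≈ 5154.9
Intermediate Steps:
a = 4995 (a = -5*(-27)*37 = 135*37 = 4995)
a + sqrt(10260 + 15294) = 4995 + sqrt(10260 + 15294) = 4995 + sqrt(25554)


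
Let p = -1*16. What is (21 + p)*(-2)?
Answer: -10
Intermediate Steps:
p = -16
(21 + p)*(-2) = (21 - 16)*(-2) = 5*(-2) = -10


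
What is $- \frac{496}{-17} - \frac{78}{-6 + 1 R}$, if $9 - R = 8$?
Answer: $\frac{3806}{85} \approx 44.776$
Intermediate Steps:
$R = 1$ ($R = 9 - 8 = 1$)
$- \frac{496}{-17} - \frac{78}{-6 + 1 R} = - \frac{496}{-17} - \frac{78}{-6 + 1 \cdot 1} = \left(-496\right) \left(- \frac{1}{17}\right) - \frac{78}{-6 + 1} = \frac{496}{17} - \frac{78}{-5} = \frac{496}{17} - - \frac{78}{5} = \frac{496}{17} + \frac{78}{5} = \frac{3806}{85}$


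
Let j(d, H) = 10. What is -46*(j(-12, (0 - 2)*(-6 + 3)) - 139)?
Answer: 5934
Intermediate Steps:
-46*(j(-12, (0 - 2)*(-6 + 3)) - 139) = -46*(10 - 139) = -46*(-129) = 5934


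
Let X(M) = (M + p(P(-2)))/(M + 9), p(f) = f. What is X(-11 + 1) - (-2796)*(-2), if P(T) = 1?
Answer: -5583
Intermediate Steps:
X(M) = (1 + M)/(9 + M) (X(M) = (M + 1)/(M + 9) = (1 + M)/(9 + M))
X(-11 + 1) - (-2796)*(-2) = (1 + (-11 + 1))/(9 + (-11 + 1)) - (-2796)*(-2) = (1 - 10)/(9 - 10) - 233*24 = -9/(-1) - 5592 = -1*(-9) - 5592 = 9 - 5592 = -5583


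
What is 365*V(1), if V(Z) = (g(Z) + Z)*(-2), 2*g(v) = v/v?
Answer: -1095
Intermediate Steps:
g(v) = ½ (g(v) = (v/v)/2 = (½)*1 = ½)
V(Z) = -1 - 2*Z (V(Z) = (½ + Z)*(-2) = -1 - 2*Z)
365*V(1) = 365*(-1 - 2*1) = 365*(-1 - 2) = 365*(-3) = -1095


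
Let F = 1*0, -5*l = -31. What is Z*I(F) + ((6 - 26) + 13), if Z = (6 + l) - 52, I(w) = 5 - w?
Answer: -206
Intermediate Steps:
l = 31/5 (l = -⅕*(-31) = 31/5 ≈ 6.2000)
F = 0
Z = -199/5 (Z = (6 + 31/5) - 52 = 61/5 - 52 = -199/5 ≈ -39.800)
Z*I(F) + ((6 - 26) + 13) = -199*(5 - 1*0)/5 + ((6 - 26) + 13) = -199*(5 + 0)/5 + (-20 + 13) = -199/5*5 - 7 = -199 - 7 = -206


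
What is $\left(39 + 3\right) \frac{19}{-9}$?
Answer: $- \frac{266}{3} \approx -88.667$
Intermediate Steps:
$\left(39 + 3\right) \frac{19}{-9} = 42 \cdot 19 \left(- \frac{1}{9}\right) = 42 \left(- \frac{19}{9}\right) = - \frac{266}{3}$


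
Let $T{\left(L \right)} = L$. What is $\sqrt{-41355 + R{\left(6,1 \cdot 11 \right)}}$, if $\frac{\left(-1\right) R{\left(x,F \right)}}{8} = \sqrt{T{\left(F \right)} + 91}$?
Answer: $\sqrt{-41355 - 8 \sqrt{102}} \approx 203.56 i$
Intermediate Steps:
$R{\left(x,F \right)} = - 8 \sqrt{91 + F}$ ($R{\left(x,F \right)} = - 8 \sqrt{F + 91} = - 8 \sqrt{91 + F}$)
$\sqrt{-41355 + R{\left(6,1 \cdot 11 \right)}} = \sqrt{-41355 - 8 \sqrt{91 + 1 \cdot 11}} = \sqrt{-41355 - 8 \sqrt{91 + 11}} = \sqrt{-41355 - 8 \sqrt{102}}$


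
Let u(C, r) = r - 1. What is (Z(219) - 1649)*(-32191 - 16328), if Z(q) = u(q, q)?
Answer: 69430689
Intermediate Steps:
u(C, r) = -1 + r
Z(q) = -1 + q
(Z(219) - 1649)*(-32191 - 16328) = ((-1 + 219) - 1649)*(-32191 - 16328) = (218 - 1649)*(-48519) = -1431*(-48519) = 69430689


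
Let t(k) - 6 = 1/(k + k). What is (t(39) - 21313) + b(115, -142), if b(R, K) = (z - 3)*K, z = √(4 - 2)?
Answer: -1628717/78 - 142*√2 ≈ -21082.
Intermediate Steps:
z = √2 ≈ 1.4142
t(k) = 6 + 1/(2*k) (t(k) = 6 + 1/(k + k) = 6 + 1/(2*k))
b(R, K) = K*(-3 + √2) (b(R, K) = (√2 - 3)*K = (-3 + √2)*K = K*(-3 + √2))
(t(39) - 21313) + b(115, -142) = ((6 + (½)/39) - 21313) - 142*(-3 + √2) = ((6 + (½)*(1/39)) - 21313) + (426 - 142*√2) = ((6 + 1/78) - 21313) + (426 - 142*√2) = (469/78 - 21313) + (426 - 142*√2) = -1661945/78 + (426 - 142*√2) = -1628717/78 - 142*√2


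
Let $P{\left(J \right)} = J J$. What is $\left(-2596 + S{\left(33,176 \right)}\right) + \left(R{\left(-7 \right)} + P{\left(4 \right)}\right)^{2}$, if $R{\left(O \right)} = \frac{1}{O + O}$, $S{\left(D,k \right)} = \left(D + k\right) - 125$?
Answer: $- \frac{442623}{196} \approx -2258.3$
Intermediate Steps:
$P{\left(J \right)} = J^{2}$
$S{\left(D,k \right)} = -125 + D + k$
$R{\left(O \right)} = \frac{1}{2 O}$
$\left(-2596 + S{\left(33,176 \right)}\right) + \left(R{\left(-7 \right)} + P{\left(4 \right)}\right)^{2} = \left(-2596 + \left(-125 + 33 + 176\right)\right) + \left(\frac{1}{2 \left(-7\right)} + 4^{2}\right)^{2} = \left(-2596 + 84\right) + \left(\frac{1}{2} \left(- \frac{1}{7}\right) + 16\right)^{2} = -2512 + \left(- \frac{1}{14} + 16\right)^{2} = -2512 + \left(\frac{223}{14}\right)^{2} = -2512 + \frac{49729}{196} = - \frac{442623}{196}$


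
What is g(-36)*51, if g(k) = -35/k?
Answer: 595/12 ≈ 49.583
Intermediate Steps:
g(-36)*51 = -35/(-36)*51 = -35*(-1/36)*51 = (35/36)*51 = 595/12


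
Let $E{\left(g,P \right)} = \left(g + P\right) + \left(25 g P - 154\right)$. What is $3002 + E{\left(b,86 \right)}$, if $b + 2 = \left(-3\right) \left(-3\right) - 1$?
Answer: $15840$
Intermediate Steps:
$b = 6$ ($b = -2 - -8 = -2 + \left(9 + \left(-1 + 0\right)\right) = -2 + \left(9 - 1\right) = -2 + 8 = 6$)
$E{\left(g,P \right)} = -154 + P + g + 25 P g$ ($E{\left(g,P \right)} = \left(P + g\right) + \left(25 P g - 154\right) = \left(P + g\right) + \left(-154 + 25 P g\right) = -154 + P + g + 25 P g$)
$3002 + E{\left(b,86 \right)} = 3002 + \left(-154 + 86 + 6 + 25 \cdot 86 \cdot 6\right) = 3002 + \left(-154 + 86 + 6 + 12900\right) = 3002 + 12838 = 15840$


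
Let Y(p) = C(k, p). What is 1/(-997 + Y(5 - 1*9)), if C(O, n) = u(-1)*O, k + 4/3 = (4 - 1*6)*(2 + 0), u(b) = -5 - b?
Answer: -3/2927 ≈ -0.0010249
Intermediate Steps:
k = -16/3 (k = -4/3 + (4 - 1*6)*(2 + 0) = -4/3 + (4 - 6)*2 = -4/3 - 2*2 = -4/3 - 4 = -16/3 ≈ -5.3333)
C(O, n) = -4*O (C(O, n) = (-5 - 1*(-1))*O = (-5 + 1)*O = -4*O)
Y(p) = 64/3 (Y(p) = -4*(-16/3) = 64/3)
1/(-997 + Y(5 - 1*9)) = 1/(-997 + 64/3) = 1/(-2927/3) = -3/2927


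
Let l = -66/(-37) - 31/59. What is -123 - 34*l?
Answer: -361907/2183 ≈ -165.78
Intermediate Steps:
l = 2747/2183 (l = -66*(-1/37) - 31*1/59 = 66/37 - 31/59 = 2747/2183 ≈ 1.2584)
-123 - 34*l = -123 - 34*2747/2183 = -123 - 93398/2183 = -361907/2183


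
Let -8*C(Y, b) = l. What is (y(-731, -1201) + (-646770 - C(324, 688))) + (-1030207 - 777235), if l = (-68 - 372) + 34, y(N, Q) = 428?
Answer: -9815339/4 ≈ -2.4538e+6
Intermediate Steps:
l = -406 (l = -440 + 34 = -406)
C(Y, b) = 203/4 (C(Y, b) = -1/8*(-406) = 203/4)
(y(-731, -1201) + (-646770 - C(324, 688))) + (-1030207 - 777235) = (428 + (-646770 - 1*203/4)) + (-1030207 - 777235) = (428 + (-646770 - 203/4)) - 1807442 = (428 - 2587283/4) - 1807442 = -2585571/4 - 1807442 = -9815339/4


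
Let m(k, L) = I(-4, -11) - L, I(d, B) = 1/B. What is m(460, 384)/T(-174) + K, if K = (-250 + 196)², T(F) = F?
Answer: 5585449/1914 ≈ 2918.2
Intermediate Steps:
m(k, L) = -1/11 - L (m(k, L) = 1/(-11) - L = -1/11 - L)
K = 2916 (K = (-54)² = 2916)
m(460, 384)/T(-174) + K = (-1/11 - 1*384)/(-174) + 2916 = (-1/11 - 384)*(-1/174) + 2916 = -4225/11*(-1/174) + 2916 = 4225/1914 + 2916 = 5585449/1914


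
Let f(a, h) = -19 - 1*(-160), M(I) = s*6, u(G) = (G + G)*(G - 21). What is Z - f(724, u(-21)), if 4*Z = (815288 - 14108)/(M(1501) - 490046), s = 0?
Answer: -69296781/490046 ≈ -141.41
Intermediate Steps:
u(G) = 2*G*(-21 + G) (u(G) = (2*G)*(-21 + G) = 2*G*(-21 + G))
M(I) = 0 (M(I) = 0*6 = 0)
f(a, h) = 141 (f(a, h) = -19 + 160 = 141)
Z = -200295/490046 (Z = ((815288 - 14108)/(0 - 490046))/4 = (801180/(-490046))/4 = (801180*(-1/490046))/4 = (1/4)*(-400590/245023) = -200295/490046 ≈ -0.40873)
Z - f(724, u(-21)) = -200295/490046 - 1*141 = -200295/490046 - 141 = -69296781/490046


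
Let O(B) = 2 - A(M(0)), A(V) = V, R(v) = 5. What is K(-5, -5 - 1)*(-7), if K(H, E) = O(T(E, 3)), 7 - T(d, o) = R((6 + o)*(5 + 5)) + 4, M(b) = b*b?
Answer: -14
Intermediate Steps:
M(b) = b**2
T(d, o) = -2 (T(d, o) = 7 - (5 + 4) = 7 - 1*9 = 7 - 9 = -2)
O(B) = 2 (O(B) = 2 - 1*0**2 = 2 - 1*0 = 2 + 0 = 2)
K(H, E) = 2
K(-5, -5 - 1)*(-7) = 2*(-7) = -14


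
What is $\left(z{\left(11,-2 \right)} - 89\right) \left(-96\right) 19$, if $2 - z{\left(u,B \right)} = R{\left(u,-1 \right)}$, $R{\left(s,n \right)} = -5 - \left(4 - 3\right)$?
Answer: $147744$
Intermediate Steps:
$R{\left(s,n \right)} = -6$ ($R{\left(s,n \right)} = -5 - 1 = -6$)
$z{\left(u,B \right)} = 8$ ($z{\left(u,B \right)} = 2 - -6 = 2 + 6 = 8$)
$\left(z{\left(11,-2 \right)} - 89\right) \left(-96\right) 19 = \left(8 - 89\right) \left(-96\right) 19 = \left(-81\right) \left(-96\right) 19 = 7776 \cdot 19 = 147744$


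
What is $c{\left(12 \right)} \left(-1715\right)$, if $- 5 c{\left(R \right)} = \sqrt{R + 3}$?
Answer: $343 \sqrt{15} \approx 1328.4$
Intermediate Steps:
$c{\left(R \right)} = - \frac{\sqrt{3 + R}}{5}$ ($c{\left(R \right)} = - \frac{\sqrt{R + 3}}{5} = - \frac{\sqrt{3 + R}}{5}$)
$c{\left(12 \right)} \left(-1715\right) = - \frac{\sqrt{3 + 12}}{5} \left(-1715\right) = - \frac{\sqrt{15}}{5} \left(-1715\right) = 343 \sqrt{15}$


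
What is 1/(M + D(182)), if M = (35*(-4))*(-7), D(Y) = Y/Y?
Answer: 1/981 ≈ 0.0010194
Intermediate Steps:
D(Y) = 1
M = 980 (M = -140*(-7) = 980)
1/(M + D(182)) = 1/(980 + 1) = 1/981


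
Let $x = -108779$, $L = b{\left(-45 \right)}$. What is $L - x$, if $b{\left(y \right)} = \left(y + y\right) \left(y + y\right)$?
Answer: $116879$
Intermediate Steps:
$b{\left(y \right)} = 4 y^{2}$ ($b{\left(y \right)} = 2 y 2 y = 4 y^{2}$)
$L = 8100$ ($L = 4 \left(-45\right)^{2} = 4 \cdot 2025 = 8100$)
$L - x = 8100 - -108779 = 8100 + 108779 = 116879$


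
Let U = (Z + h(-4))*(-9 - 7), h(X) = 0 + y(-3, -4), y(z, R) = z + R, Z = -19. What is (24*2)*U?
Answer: 19968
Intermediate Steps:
y(z, R) = R + z
h(X) = -7 (h(X) = 0 + (-4 - 3) = 0 - 7 = -7)
U = 416 (U = (-19 - 7)*(-9 - 7) = -26*(-16) = 416)
(24*2)*U = (24*2)*416 = 48*416 = 19968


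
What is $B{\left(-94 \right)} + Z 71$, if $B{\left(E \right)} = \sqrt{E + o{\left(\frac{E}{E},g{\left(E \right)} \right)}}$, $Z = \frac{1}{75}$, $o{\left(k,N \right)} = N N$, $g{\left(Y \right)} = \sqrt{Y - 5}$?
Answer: $\frac{71}{75} + i \sqrt{193} \approx 0.94667 + 13.892 i$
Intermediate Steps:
$g{\left(Y \right)} = \sqrt{-5 + Y}$
$o{\left(k,N \right)} = N^{2}$
$Z = \frac{1}{75} \approx 0.013333$
$B{\left(E \right)} = \sqrt{-5 + 2 E}$ ($B{\left(E \right)} = \sqrt{E + \left(\sqrt{-5 + E}\right)^{2}} = \sqrt{E + \left(-5 + E\right)} = \sqrt{-5 + 2 E}$)
$B{\left(-94 \right)} + Z 71 = \sqrt{-5 + 2 \left(-94\right)} + \frac{1}{75} \cdot 71 = \sqrt{-5 - 188} + \frac{71}{75} = \sqrt{-193} + \frac{71}{75} = i \sqrt{193} + \frac{71}{75} = \frac{71}{75} + i \sqrt{193}$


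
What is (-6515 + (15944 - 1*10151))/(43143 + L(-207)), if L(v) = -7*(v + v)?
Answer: -722/46041 ≈ -0.015682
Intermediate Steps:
L(v) = -14*v
(-6515 + (15944 - 1*10151))/(43143 + L(-207)) = (-6515 + (15944 - 1*10151))/(43143 - 14*(-207)) = (-6515 + (15944 - 10151))/(43143 + 2898) = (-6515 + 5793)/46041 = -722*1/46041 = -722/46041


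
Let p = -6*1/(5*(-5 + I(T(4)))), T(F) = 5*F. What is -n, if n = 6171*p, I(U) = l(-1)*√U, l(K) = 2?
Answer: 3366/5 + 13464*√5/25 ≈ 1877.5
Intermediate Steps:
I(U) = 2*√U
p = -6/(-25 + 20*√5) (p = -6*1/(5*(-5 + 2*√(5*4))) = -6*1/(5*(-5 + 2*√20)) = -6*1/(5*(-5 + 2*(2*√5))) = -6*1/(5*(-5 + 4*√5)) = -6/(-25 + 20*√5) ≈ -0.30424)
n = -3366/5 - 13464*√5/25 (n = 6171*(-6/55 - 24*√5/275) = -3366/5 - 13464*√5/25 ≈ -1877.5)
-n = -(-3366/5 - 13464*√5/25) = 3366/5 + 13464*√5/25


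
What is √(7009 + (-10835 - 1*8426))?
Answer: 2*I*√3063 ≈ 110.69*I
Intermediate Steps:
√(7009 + (-10835 - 1*8426)) = √(7009 + (-10835 - 8426)) = √(7009 - 19261) = √(-12252) = 2*I*√3063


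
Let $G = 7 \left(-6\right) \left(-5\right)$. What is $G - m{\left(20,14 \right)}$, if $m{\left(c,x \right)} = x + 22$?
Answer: $174$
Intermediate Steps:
$G = 210$ ($G = \left(-42\right) \left(-5\right) = 210$)
$m{\left(c,x \right)} = 22 + x$
$G - m{\left(20,14 \right)} = 210 - \left(22 + 14\right) = 210 - 36 = 174$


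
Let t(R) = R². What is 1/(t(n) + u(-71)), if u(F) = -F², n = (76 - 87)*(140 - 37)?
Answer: 1/1278648 ≈ 7.8208e-7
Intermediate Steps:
n = -1133 (n = -11*103 = -1133)
1/(t(n) + u(-71)) = 1/((-1133)² - 1*(-71)²) = 1/(1283689 - 1*5041) = 1/(1283689 - 5041) = 1/1278648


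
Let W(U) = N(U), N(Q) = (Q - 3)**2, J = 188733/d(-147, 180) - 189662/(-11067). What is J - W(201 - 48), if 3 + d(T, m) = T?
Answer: -13137127937/553350 ≈ -23741.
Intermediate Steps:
d(T, m) = -3 + T
J = -686752937/553350 (J = 188733/(-3 - 147) - 189662/(-11067) = 188733/(-150) - 189662*(-1/11067) = 188733*(-1/150) + 189662/11067 = -62911/50 + 189662/11067 = -686752937/553350 ≈ -1241.1)
N(Q) = (-3 + Q)**2
W(U) = (-3 + U)**2
J - W(201 - 48) = -686752937/553350 - (-3 + (201 - 48))**2 = -686752937/553350 - (-3 + 153)**2 = -686752937/553350 - 1*150**2 = -686752937/553350 - 1*22500 = -686752937/553350 - 22500 = -13137127937/553350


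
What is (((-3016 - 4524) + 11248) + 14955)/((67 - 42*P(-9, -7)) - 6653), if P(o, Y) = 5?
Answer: -18663/6796 ≈ -2.7462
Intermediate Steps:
(((-3016 - 4524) + 11248) + 14955)/((67 - 42*P(-9, -7)) - 6653) = (((-3016 - 4524) + 11248) + 14955)/((67 - 42*5) - 6653) = ((-7540 + 11248) + 14955)/((67 - 210) - 6653) = (3708 + 14955)/(-143 - 6653) = 18663/(-6796) = 18663*(-1/6796) = -18663/6796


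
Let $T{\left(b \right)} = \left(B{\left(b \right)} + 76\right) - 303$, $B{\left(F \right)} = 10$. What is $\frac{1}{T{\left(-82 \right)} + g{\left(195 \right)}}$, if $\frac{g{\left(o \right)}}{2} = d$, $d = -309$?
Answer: $- \frac{1}{835} \approx -0.0011976$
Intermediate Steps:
$T{\left(b \right)} = -217$ ($T{\left(b \right)} = \left(10 + 76\right) - 303 = 86 - 303 = -217$)
$g{\left(o \right)} = -618$ ($g{\left(o \right)} = 2 \left(-309\right) = -618$)
$\frac{1}{T{\left(-82 \right)} + g{\left(195 \right)}} = \frac{1}{-217 - 618} = \frac{1}{-835} = - \frac{1}{835}$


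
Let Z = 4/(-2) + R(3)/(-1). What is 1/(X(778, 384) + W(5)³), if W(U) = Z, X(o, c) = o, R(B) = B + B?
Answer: 1/266 ≈ 0.0037594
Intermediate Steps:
R(B) = 2*B
Z = -8 (Z = 4/(-2) + (2*3)/(-1) = 4*(-½) + 6*(-1) = -2 - 6 = -8)
W(U) = -8
1/(X(778, 384) + W(5)³) = 1/(778 + (-8)³) = 1/(778 - 512) = 1/266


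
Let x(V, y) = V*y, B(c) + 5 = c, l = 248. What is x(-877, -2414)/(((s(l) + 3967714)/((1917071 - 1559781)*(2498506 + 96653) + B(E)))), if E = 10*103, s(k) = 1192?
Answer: 981503146952942765/1984453 ≈ 4.9460e+11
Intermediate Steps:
E = 1030
B(c) = -5 + c
x(-877, -2414)/(((s(l) + 3967714)/((1917071 - 1559781)*(2498506 + 96653) + B(E)))) = (-877*(-2414))/(((1192 + 3967714)/((1917071 - 1559781)*(2498506 + 96653) + (-5 + 1030)))) = 2117078/((3968906/(357290*2595159 + 1025))) = 2117078/((3968906/(927224359110 + 1025))) = 2117078/((3968906/927224360135)) = 2117078/((3968906*(1/927224360135))) = 2117078/(3968906/927224360135) = 2117078*(927224360135/3968906) = 981503146952942765/1984453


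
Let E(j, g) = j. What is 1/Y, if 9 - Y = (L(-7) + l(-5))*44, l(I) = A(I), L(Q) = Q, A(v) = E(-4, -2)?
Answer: 1/493 ≈ 0.0020284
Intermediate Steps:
A(v) = -4
l(I) = -4
Y = 493 (Y = 9 - (-7 - 4)*44 = 9 - (-11)*44 = 9 - 1*(-484) = 9 + 484 = 493)
1/Y = 1/493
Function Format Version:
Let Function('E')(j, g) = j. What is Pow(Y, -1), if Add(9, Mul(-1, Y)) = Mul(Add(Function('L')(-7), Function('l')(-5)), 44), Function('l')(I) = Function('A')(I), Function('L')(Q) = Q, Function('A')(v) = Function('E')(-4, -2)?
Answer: Rational(1, 493) ≈ 0.0020284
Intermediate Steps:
Function('A')(v) = -4
Function('l')(I) = -4
Y = 493 (Y = Add(9, Mul(-1, Mul(Add(-7, -4), 44))) = Add(9, Mul(-1, Mul(-11, 44))) = Add(9, Mul(-1, -484)) = Add(9, 484) = 493)
Pow(Y, -1) = Pow(493, -1) = Rational(1, 493)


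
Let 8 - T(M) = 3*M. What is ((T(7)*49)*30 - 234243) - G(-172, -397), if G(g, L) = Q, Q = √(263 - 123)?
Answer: -253353 - 2*√35 ≈ -2.5336e+5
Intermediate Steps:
Q = 2*√35 (Q = √140 = 2*√35 ≈ 11.832)
T(M) = 8 - 3*M
G(g, L) = 2*√35
((T(7)*49)*30 - 234243) - G(-172, -397) = (((8 - 3*7)*49)*30 - 234243) - 2*√35 = (((8 - 21)*49)*30 - 234243) - 2*√35 = (-13*49*30 - 234243) - 2*√35 = (-637*30 - 234243) - 2*√35 = (-19110 - 234243) - 2*√35 = -253353 - 2*√35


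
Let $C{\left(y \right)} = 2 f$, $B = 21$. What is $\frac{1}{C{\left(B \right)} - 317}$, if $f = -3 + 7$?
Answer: $- \frac{1}{309} \approx -0.0032362$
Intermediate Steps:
$f = 4$
$C{\left(y \right)} = 8$ ($C{\left(y \right)} = 2 \cdot 4 = 8$)
$\frac{1}{C{\left(B \right)} - 317} = \frac{1}{8 - 317} = \frac{1}{-309} = - \frac{1}{309}$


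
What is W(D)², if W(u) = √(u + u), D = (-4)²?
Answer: 32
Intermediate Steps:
D = 16
W(u) = √2*√u (W(u) = √(2*u) = √2*√u)
W(D)² = (√2*√16)² = (√2*4)² = (4*√2)² = 32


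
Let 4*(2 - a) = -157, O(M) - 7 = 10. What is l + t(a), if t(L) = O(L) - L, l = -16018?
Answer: -64169/4 ≈ -16042.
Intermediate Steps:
O(M) = 17 (O(M) = 7 + 10 = 17)
a = 165/4 (a = 2 - 1/4*(-157) = 2 + 157/4 = 165/4 ≈ 41.250)
t(L) = 17 - L
l + t(a) = -16018 + (17 - 1*165/4) = -16018 + (17 - 165/4) = -16018 - 97/4 = -64169/4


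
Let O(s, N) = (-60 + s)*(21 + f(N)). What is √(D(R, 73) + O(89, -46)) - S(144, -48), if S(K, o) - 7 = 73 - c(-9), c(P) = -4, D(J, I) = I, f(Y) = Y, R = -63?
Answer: -84 + 2*I*√163 ≈ -84.0 + 25.534*I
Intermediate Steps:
O(s, N) = (-60 + s)*(21 + N)
S(K, o) = 84 (S(K, o) = 7 + (73 - 1*(-4)) = 7 + (73 + 4) = 7 + 77 = 84)
√(D(R, 73) + O(89, -46)) - S(144, -48) = √(73 + (-1260 - 60*(-46) + 21*89 - 46*89)) - 1*84 = √(73 + (-1260 + 2760 + 1869 - 4094)) - 84 = √(73 - 725) - 84 = √(-652) - 84 = 2*I*√163 - 84 = -84 + 2*I*√163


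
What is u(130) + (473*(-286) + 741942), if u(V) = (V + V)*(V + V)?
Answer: 674264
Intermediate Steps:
u(V) = 4*V² (u(V) = (2*V)*(2*V) = 4*V²)
u(130) + (473*(-286) + 741942) = 4*130² + (473*(-286) + 741942) = 4*16900 + (-135278 + 741942) = 67600 + 606664 = 674264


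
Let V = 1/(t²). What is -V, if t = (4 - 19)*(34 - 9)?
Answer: -1/140625 ≈ -7.1111e-6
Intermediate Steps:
t = -375 (t = -15*25 = -375)
V = 1/140625 (V = 1/((-375)²) = 1/140625 ≈ 7.1111e-6)
-V = -1*1/140625 = -1/140625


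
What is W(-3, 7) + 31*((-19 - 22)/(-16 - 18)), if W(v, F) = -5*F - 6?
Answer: -123/34 ≈ -3.6176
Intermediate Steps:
W(v, F) = -6 - 5*F
W(-3, 7) + 31*((-19 - 22)/(-16 - 18)) = (-6 - 5*7) + 31*((-19 - 22)/(-16 - 18)) = (-6 - 35) + 31*(-41/(-34)) = -41 + 31*(-41*(-1/34)) = -41 + 31*(41/34) = -41 + 1271/34 = -123/34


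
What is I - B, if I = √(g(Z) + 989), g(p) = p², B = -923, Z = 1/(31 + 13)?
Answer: 923 + 3*√212745/44 ≈ 954.45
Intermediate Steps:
Z = 1/44 ≈ 0.022727
I = 3*√212745/44 (I = √((1/44)² + 989) = √(1/1936 + 989) = √(1914705/1936) = 3*√212745/44 ≈ 31.448)
I - B = 3*√212745/44 - 1*(-923) = 3*√212745/44 + 923 = 923 + 3*√212745/44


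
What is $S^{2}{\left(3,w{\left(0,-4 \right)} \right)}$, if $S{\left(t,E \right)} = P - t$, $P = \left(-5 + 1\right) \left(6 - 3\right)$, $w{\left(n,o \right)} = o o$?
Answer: $225$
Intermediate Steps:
$w{\left(n,o \right)} = o^{2}$
$P = -12$ ($P = \left(-4\right) 3 = -12$)
$S{\left(t,E \right)} = -12 - t$
$S^{2}{\left(3,w{\left(0,-4 \right)} \right)} = \left(-12 - 3\right)^{2} = \left(-15\right)^{2} = 225$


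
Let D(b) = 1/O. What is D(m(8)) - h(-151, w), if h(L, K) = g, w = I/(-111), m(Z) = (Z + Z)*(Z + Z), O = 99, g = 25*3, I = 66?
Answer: -7424/99 ≈ -74.990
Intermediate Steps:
g = 75
m(Z) = 4*Z² (m(Z) = (2*Z)*(2*Z) = 4*Z²)
w = -22/37 (w = 66/(-111) = 66*(-1/111) = -22/37 ≈ -0.59459)
h(L, K) = 75
D(b) = 1/99
D(m(8)) - h(-151, w) = 1/99 - 1*75 = 1/99 - 75 = -7424/99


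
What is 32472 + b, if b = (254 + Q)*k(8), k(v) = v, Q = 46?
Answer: 34872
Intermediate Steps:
b = 2400 (b = (254 + 46)*8 = 300*8 = 2400)
32472 + b = 32472 + 2400 = 34872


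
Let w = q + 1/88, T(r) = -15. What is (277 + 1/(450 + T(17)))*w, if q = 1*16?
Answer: 21222358/4785 ≈ 4435.2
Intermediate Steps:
q = 16
w = 1409/88 (w = 16 + 1/88 = 1409/88 ≈ 16.011)
(277 + 1/(450 + T(17)))*w = (277 + 1/(450 - 15))*(1409/88) = (277 + 1/435)*(1409/88) = (120496/435)*(1409/88) = 21222358/4785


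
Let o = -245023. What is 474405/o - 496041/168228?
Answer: -67116552761/13739909748 ≈ -4.8848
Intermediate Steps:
474405/o - 496041/168228 = 474405/(-245023) - 496041/168228 = 474405*(-1/245023) - 496041*1/168228 = -474405/245023 - 165347/56076 = -67116552761/13739909748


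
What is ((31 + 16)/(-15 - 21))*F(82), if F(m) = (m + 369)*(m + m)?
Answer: -869077/9 ≈ -96564.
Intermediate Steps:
F(m) = 2*m*(369 + m) (F(m) = (369 + m)*(2*m) = 2*m*(369 + m))
((31 + 16)/(-15 - 21))*F(82) = ((31 + 16)/(-15 - 21))*(2*82*(369 + 82)) = (47/(-36))*(2*82*451) = (47*(-1/36))*73964 = -47/36*73964 = -869077/9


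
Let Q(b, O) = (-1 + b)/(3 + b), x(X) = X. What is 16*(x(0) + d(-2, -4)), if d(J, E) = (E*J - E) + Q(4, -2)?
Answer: 1392/7 ≈ 198.86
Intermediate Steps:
Q(b, O) = (-1 + b)/(3 + b)
d(J, E) = 3/7 - E + E*J (d(J, E) = (E*J - E) + (-1 + 4)/(3 + 4) = (-E + E*J) + 3/7 = 3/7 - E + E*J)
16*(x(0) + d(-2, -4)) = 16*(0 + (3/7 - 1*(-4) - 4*(-2))) = 16*(0 + (3/7 + 4 + 8)) = 16*(0 + 87/7) = 16*(87/7) = 1392/7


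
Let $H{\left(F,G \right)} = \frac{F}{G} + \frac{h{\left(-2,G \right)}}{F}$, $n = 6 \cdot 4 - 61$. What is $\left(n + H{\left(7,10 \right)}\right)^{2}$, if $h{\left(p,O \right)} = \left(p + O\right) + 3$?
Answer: $\frac{5909761}{4900} \approx 1206.1$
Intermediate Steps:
$h{\left(p,O \right)} = 3 + O + p$ ($h{\left(p,O \right)} = \left(O + p\right) + 3 = 3 + O + p$)
$n = -37$ ($n = 24 - 61 = -37$)
$H{\left(F,G \right)} = \frac{F}{G} + \frac{1 + G}{F}$ ($H{\left(F,G \right)} = \frac{F}{G} + \frac{3 + G - 2}{F} = \frac{F}{G} + \frac{1 + G}{F}$)
$\left(n + H{\left(7,10 \right)}\right)^{2} = \left(-37 + \left(\frac{1}{7} + \frac{7}{10} + \frac{10}{7}\right)\right)^{2} = \left(-37 + \frac{159}{70}\right)^{2} = \left(- \frac{2431}{70}\right)^{2} = \frac{5909761}{4900}$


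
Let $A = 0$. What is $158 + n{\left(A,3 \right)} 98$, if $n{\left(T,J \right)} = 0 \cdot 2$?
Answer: $158$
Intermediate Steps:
$n{\left(T,J \right)} = 0$
$158 + n{\left(A,3 \right)} 98 = 158 + 0 \cdot 98 = 158 + 0 = 158$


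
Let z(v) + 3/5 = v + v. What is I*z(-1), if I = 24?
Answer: -312/5 ≈ -62.400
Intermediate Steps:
z(v) = -⅗ + 2*v (z(v) = -⅗ + (v + v) = -⅗ + 2*v)
I*z(-1) = 24*(-⅗ + 2*(-1)) = 24*(-⅗ - 2) = 24*(-13/5) = -312/5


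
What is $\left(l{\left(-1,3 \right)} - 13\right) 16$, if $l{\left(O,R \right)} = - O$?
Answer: $-192$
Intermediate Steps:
$\left(l{\left(-1,3 \right)} - 13\right) 16 = \left(\left(-1\right) \left(-1\right) - 13\right) 16 = \left(1 - 13\right) 16 = \left(-12\right) 16 = -192$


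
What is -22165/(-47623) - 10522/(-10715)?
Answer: 738587181/510280445 ≈ 1.4474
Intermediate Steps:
-22165/(-47623) - 10522/(-10715) = -22165*(-1/47623) - 10522*(-1/10715) = 22165/47623 + 10522/10715 = 738587181/510280445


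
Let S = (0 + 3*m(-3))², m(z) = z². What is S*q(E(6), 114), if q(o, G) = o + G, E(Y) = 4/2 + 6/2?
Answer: 86751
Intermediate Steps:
E(Y) = 5 (E(Y) = 4*(½) + 6*(½) = 2 + 3 = 5)
q(o, G) = G + o
S = 729 (S = (0 + 3*(-3)²)² = (0 + 3*9)² = (0 + 27)² = 27² = 729)
S*q(E(6), 114) = 729*(114 + 5) = 729*119 = 86751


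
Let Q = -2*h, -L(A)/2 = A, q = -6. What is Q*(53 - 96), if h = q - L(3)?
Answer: 0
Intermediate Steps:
L(A) = -2*A
h = 0 (h = -6 - (-2)*3 = -6 - 1*(-6) = -6 + 6 = 0)
Q = 0 (Q = -2*0 = 0)
Q*(53 - 96) = 0*(53 - 96) = 0*(-43) = 0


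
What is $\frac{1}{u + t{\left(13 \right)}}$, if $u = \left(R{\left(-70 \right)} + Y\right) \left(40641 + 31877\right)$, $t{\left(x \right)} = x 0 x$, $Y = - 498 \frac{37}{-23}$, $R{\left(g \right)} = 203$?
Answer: $\frac{23}{1674803210} \approx 1.3733 \cdot 10^{-8}$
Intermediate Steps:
$Y = \frac{18426}{23}$ ($Y = - 498 \cdot 37 \left(- \frac{1}{23}\right) = \left(-498\right) \left(- \frac{37}{23}\right) = \frac{18426}{23} \approx 801.13$)
$t{\left(x \right)} = 0$ ($t{\left(x \right)} = 0 x = 0$)
$u = \frac{1674803210}{23}$ ($u = \left(203 + \frac{18426}{23}\right) \left(40641 + 31877\right) = \frac{23095}{23} \cdot 72518 = \frac{1674803210}{23} \approx 7.2818 \cdot 10^{7}$)
$\frac{1}{u + t{\left(13 \right)}} = \frac{1}{\frac{1674803210}{23} + 0} = \frac{1}{\frac{1674803210}{23}} = \frac{23}{1674803210}$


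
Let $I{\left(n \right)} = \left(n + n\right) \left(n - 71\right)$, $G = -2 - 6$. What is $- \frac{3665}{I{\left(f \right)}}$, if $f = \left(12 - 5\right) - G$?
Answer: $\frac{733}{336} \approx 2.1815$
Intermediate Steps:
$G = -8$ ($G = -2 - 6 = -8$)
$f = 15$ ($f = \left(12 - 5\right) - -8 = 7 + 8 = 15$)
$I{\left(n \right)} = 2 n \left(-71 + n\right)$
$- \frac{3665}{I{\left(f \right)}} = - \frac{3665}{2 \cdot 15 \left(-71 + 15\right)} = - \frac{3665}{2 \cdot 15 \left(-56\right)} = - \frac{3665}{-1680} = \left(-3665\right) \left(- \frac{1}{1680}\right) = \frac{733}{336}$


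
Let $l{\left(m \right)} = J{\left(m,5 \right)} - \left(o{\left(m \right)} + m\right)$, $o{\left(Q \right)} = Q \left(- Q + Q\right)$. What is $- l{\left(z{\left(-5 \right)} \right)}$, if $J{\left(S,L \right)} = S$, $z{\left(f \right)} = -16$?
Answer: $0$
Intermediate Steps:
$o{\left(Q \right)} = 0$ ($o{\left(Q \right)} = Q 0 = 0$)
$l{\left(m \right)} = 0$ ($l{\left(m \right)} = m - \left(0 + m\right) = m - m = 0$)
$- l{\left(z{\left(-5 \right)} \right)} = \left(-1\right) 0 = 0$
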